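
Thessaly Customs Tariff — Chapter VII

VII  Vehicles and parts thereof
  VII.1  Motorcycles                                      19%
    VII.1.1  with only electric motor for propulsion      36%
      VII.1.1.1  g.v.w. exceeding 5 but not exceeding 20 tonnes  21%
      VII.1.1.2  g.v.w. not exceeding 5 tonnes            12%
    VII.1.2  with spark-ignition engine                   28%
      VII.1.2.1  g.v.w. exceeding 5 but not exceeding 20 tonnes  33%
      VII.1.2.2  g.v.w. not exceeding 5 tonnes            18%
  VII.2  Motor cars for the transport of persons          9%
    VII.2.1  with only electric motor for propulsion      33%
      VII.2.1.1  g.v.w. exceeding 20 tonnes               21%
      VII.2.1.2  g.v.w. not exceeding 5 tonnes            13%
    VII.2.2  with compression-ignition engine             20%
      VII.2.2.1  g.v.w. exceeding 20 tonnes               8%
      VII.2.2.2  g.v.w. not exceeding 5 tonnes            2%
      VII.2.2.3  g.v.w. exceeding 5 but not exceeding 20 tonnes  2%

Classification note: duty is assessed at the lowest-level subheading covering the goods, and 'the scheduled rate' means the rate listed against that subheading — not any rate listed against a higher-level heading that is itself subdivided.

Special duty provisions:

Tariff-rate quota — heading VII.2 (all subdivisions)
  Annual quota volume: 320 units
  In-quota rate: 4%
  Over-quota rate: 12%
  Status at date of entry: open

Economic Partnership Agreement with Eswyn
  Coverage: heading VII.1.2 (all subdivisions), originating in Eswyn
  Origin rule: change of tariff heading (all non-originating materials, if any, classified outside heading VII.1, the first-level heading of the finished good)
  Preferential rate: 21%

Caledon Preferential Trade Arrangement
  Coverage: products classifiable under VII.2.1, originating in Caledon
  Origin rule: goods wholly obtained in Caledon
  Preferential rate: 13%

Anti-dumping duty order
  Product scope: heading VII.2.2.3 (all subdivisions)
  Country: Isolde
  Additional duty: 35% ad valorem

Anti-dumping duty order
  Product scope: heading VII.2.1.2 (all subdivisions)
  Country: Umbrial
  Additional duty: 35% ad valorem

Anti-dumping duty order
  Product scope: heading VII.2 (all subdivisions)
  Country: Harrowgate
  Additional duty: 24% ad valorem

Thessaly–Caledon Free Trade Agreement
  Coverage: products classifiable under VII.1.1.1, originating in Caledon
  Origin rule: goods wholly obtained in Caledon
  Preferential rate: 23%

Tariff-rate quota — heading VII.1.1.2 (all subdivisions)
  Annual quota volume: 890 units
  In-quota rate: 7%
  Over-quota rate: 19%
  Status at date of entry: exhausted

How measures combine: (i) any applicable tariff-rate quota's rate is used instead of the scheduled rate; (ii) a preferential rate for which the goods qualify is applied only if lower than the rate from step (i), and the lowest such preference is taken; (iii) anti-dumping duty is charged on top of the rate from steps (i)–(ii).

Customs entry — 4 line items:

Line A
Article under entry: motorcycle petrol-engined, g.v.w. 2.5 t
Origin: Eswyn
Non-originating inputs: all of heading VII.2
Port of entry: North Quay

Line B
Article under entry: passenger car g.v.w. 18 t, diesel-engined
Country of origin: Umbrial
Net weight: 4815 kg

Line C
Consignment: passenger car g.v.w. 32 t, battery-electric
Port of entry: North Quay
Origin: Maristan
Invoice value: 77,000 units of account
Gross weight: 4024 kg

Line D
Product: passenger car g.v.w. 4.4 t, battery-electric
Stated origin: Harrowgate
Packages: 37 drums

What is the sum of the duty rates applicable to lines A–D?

Line A: motorcycle → VII.1; petrol-engined → VII.1.2; g.v.w. 2.5 t → VII.1.2.2. Scheduled 18%. Eswyn agreement on VII.1.2: CTH met → 21% available; preference 21% not lower than 18% → no reduction. → 18%.
Line B: passenger car → VII.2; diesel-engined → VII.2.2; g.v.w. 18 t → VII.2.2.3. Scheduled 2%. quota on VII.2 open → in-quota 4%. → 4%.
Line C: passenger car → VII.2; battery-electric → VII.2.1; g.v.w. 32 t → VII.2.1.1. Scheduled 21%. quota on VII.2 open → in-quota 4%. → 4%.
Line D: passenger car → VII.2; battery-electric → VII.2.1; g.v.w. 4.4 t → VII.2.1.2. Scheduled 13%. quota on VII.2 open → in-quota 4%; anti-dumping (Harrowgate, VII.2): +24%; total 4% + 24% = 28%. → 28%.
Sum: 18% + 4% + 4% + 28% = 54%.

54%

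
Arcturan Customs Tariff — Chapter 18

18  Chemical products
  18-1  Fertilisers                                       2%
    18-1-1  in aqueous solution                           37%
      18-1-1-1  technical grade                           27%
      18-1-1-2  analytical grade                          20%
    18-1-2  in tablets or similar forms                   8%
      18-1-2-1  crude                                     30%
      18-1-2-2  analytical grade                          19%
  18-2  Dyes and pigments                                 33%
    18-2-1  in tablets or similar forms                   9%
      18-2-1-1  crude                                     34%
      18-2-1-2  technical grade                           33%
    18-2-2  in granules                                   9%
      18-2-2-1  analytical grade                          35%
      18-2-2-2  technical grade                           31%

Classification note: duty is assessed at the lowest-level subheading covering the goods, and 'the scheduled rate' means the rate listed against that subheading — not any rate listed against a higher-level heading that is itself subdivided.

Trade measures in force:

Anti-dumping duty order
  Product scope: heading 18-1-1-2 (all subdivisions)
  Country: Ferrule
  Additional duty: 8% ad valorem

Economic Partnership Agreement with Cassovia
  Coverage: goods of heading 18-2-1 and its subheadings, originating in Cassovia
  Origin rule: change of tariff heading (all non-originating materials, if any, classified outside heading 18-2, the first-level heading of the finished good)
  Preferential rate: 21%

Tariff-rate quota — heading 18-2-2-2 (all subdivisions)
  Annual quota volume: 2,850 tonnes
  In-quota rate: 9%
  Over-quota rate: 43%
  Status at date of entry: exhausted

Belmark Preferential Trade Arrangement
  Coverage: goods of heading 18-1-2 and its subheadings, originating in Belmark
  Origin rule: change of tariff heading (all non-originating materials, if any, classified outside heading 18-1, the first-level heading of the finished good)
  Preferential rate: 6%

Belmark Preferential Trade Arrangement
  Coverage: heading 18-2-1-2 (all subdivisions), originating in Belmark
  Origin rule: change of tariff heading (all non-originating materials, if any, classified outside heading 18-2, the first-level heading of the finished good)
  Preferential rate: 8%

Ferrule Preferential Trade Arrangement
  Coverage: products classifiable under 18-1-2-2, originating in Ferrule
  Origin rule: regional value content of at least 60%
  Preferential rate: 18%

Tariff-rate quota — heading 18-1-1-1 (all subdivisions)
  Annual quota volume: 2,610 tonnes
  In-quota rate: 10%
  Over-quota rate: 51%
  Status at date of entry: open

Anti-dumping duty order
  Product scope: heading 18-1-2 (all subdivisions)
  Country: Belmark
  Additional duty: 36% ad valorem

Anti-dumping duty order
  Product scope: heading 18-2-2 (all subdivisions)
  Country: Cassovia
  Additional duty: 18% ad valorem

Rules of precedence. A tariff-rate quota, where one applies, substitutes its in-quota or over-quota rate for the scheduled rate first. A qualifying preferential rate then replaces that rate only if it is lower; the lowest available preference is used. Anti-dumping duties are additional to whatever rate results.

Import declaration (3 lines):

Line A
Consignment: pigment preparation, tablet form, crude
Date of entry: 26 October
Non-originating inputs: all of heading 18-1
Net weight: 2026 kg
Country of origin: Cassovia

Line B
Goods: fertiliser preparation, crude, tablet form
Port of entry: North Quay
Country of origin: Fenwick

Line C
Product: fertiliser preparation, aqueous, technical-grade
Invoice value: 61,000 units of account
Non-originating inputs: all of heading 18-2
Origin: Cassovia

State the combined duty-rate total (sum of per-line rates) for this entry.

61%

Line A: pigment → 18-2; tablet form → 18-2-1; crude → 18-2-1-1. Scheduled 34%. Cassovia agreement on 18-2-1: CTH met → 21% available; preferential 21%. → 21%.
Line B: fertiliser → 18-1; tablet form → 18-1-2; crude → 18-1-2-1. Scheduled 30%. No special measure applies. → 30%.
Line C: fertiliser → 18-1; aqueous → 18-1-1; technical-grade → 18-1-1-1. Scheduled 27%. quota on 18-1-1-1 open → in-quota 10%; Cassovia agreement on 18-2-1: 18-1-1-1 not covered. → 10%.
Sum: 21% + 30% + 10% = 61%.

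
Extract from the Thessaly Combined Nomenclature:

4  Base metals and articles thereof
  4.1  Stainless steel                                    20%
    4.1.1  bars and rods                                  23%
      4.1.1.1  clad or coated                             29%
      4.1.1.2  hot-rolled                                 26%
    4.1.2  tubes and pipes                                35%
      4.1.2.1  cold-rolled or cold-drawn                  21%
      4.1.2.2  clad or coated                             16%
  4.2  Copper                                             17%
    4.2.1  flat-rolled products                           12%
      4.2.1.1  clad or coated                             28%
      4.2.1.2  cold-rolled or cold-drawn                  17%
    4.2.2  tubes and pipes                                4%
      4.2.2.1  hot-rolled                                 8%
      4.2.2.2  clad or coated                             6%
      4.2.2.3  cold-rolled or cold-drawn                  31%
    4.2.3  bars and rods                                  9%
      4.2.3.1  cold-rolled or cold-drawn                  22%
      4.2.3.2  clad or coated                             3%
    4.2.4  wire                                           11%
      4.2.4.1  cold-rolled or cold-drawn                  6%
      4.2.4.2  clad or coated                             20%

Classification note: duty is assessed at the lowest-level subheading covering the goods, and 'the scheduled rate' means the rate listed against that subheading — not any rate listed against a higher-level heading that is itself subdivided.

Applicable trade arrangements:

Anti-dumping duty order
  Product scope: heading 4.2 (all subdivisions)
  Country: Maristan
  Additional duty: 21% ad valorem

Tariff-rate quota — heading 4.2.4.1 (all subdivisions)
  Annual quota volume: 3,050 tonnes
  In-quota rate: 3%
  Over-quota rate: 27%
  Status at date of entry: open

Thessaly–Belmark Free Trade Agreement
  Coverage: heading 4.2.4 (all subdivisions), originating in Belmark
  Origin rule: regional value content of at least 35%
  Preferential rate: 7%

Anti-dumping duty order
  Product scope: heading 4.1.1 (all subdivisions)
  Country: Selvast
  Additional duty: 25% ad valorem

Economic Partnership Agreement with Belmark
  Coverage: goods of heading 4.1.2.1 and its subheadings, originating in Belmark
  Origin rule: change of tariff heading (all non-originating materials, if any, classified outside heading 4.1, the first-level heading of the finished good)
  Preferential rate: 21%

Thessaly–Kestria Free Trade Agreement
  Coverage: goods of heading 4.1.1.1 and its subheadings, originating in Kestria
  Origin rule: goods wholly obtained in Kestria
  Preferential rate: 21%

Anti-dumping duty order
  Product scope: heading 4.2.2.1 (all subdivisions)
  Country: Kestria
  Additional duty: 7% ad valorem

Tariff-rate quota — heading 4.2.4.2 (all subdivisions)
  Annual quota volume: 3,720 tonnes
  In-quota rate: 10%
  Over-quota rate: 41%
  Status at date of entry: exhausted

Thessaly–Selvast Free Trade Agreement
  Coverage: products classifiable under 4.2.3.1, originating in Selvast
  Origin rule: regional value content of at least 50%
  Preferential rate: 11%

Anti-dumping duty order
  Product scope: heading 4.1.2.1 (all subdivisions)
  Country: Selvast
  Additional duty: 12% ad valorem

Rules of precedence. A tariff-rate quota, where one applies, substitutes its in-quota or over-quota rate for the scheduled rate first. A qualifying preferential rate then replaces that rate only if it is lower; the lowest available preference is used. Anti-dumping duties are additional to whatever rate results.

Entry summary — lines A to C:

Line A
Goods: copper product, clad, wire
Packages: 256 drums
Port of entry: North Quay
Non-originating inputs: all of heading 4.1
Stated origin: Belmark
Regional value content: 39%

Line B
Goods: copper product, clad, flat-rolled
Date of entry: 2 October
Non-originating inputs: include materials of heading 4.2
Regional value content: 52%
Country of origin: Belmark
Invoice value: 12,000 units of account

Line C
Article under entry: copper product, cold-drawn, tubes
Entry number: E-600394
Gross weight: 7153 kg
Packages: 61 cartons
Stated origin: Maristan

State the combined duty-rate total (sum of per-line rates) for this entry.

Line A: copper → 4.2; wire → 4.2.4; clad → 4.2.4.2. Scheduled 20%. quota on 4.2.4.2 exhausted → over-quota 41%; Belmark agreement on 4.2.4: RVC ≥ 35% → 7% available; Belmark agreement on 4.1.2.1: 4.2.4.2 not covered; preferential 7%. → 7%.
Line B: copper → 4.2; flat-rolled → 4.2.1; clad → 4.2.1.1. Scheduled 28%. Belmark agreement on 4.2.4: 4.2.1.1 not covered; Belmark agreement on 4.1.2.1: 4.2.1.1 not covered. → 28%.
Line C: copper → 4.2; tubes → 4.2.2; cold-drawn → 4.2.2.3. Scheduled 31%. anti-dumping (Maristan, 4.2): +21%; total 31% + 21% = 52%. → 52%.
Sum: 7% + 28% + 52% = 87%.

87%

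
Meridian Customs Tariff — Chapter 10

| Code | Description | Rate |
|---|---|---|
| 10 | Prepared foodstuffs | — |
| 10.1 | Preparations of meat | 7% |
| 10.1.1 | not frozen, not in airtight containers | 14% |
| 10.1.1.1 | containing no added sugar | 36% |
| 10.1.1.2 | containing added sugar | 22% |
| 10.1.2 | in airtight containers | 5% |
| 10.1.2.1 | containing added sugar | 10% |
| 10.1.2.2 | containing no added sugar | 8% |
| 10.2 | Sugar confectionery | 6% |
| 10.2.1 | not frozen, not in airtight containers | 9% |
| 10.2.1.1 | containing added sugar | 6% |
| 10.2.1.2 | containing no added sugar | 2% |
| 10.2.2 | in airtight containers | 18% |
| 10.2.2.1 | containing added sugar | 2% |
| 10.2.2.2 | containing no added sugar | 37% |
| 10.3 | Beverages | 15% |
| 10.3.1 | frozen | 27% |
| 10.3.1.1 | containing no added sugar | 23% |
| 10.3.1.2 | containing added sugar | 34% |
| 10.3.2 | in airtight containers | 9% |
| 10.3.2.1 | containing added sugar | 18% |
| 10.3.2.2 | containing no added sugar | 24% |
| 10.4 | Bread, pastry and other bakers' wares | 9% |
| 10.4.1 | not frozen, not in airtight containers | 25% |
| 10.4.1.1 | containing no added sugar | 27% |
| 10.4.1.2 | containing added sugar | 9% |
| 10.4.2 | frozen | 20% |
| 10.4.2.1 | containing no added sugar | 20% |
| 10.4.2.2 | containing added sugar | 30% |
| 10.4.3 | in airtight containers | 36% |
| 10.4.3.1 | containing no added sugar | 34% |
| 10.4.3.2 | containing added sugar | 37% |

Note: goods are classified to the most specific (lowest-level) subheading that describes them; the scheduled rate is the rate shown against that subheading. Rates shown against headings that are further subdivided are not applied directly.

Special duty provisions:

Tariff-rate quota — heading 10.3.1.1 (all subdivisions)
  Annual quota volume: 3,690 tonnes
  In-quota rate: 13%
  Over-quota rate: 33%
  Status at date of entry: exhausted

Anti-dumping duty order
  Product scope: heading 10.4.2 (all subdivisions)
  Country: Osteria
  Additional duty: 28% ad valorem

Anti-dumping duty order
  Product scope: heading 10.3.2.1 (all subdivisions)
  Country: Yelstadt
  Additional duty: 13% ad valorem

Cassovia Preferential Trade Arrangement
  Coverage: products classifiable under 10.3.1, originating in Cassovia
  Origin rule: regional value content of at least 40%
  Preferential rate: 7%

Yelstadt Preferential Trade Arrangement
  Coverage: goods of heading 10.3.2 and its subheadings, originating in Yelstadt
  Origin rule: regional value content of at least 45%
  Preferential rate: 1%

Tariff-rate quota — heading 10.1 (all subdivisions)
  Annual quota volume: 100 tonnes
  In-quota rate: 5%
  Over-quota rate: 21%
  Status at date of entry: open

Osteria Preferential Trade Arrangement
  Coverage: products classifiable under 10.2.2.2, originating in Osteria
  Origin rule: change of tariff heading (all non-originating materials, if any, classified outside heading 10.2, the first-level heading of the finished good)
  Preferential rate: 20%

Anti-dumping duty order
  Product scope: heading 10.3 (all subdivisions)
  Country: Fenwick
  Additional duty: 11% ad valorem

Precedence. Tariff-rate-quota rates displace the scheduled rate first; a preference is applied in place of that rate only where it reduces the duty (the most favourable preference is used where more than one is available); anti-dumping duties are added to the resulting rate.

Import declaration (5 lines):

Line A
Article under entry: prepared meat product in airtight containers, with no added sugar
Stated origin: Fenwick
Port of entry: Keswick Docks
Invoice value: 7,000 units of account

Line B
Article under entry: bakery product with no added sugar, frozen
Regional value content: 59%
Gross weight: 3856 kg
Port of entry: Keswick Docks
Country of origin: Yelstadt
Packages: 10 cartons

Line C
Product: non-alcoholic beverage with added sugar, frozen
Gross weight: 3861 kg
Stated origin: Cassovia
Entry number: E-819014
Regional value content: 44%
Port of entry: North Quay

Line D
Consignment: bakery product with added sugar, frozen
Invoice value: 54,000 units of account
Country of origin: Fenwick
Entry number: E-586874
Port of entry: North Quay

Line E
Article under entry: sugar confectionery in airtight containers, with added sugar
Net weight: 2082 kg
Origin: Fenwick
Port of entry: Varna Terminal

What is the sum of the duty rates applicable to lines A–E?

Line A: prepared meat product → 10.1; in airtight containers → 10.1.2; with no added sugar → 10.1.2.2. Scheduled 8%. quota on 10.1 open → in-quota 5%. → 5%.
Line B: bakery product → 10.4; frozen → 10.4.2; with no added sugar → 10.4.2.1. Scheduled 20%. Yelstadt agreement on 10.3.2: 10.4.2.1 not covered. → 20%.
Line C: non-alcoholic beverage → 10.3; frozen → 10.3.1; with added sugar → 10.3.1.2. Scheduled 34%. Cassovia agreement on 10.3.1: RVC ≥ 40% → 7% available; preferential 7%. → 7%.
Line D: bakery product → 10.4; frozen → 10.4.2; with added sugar → 10.4.2.2. Scheduled 30%. No special measure applies. → 30%.
Line E: sugar confectionery → 10.2; in airtight containers → 10.2.2; with added sugar → 10.2.2.1. Scheduled 2%. No special measure applies. → 2%.
Sum: 5% + 20% + 7% + 30% + 2% = 64%.

64%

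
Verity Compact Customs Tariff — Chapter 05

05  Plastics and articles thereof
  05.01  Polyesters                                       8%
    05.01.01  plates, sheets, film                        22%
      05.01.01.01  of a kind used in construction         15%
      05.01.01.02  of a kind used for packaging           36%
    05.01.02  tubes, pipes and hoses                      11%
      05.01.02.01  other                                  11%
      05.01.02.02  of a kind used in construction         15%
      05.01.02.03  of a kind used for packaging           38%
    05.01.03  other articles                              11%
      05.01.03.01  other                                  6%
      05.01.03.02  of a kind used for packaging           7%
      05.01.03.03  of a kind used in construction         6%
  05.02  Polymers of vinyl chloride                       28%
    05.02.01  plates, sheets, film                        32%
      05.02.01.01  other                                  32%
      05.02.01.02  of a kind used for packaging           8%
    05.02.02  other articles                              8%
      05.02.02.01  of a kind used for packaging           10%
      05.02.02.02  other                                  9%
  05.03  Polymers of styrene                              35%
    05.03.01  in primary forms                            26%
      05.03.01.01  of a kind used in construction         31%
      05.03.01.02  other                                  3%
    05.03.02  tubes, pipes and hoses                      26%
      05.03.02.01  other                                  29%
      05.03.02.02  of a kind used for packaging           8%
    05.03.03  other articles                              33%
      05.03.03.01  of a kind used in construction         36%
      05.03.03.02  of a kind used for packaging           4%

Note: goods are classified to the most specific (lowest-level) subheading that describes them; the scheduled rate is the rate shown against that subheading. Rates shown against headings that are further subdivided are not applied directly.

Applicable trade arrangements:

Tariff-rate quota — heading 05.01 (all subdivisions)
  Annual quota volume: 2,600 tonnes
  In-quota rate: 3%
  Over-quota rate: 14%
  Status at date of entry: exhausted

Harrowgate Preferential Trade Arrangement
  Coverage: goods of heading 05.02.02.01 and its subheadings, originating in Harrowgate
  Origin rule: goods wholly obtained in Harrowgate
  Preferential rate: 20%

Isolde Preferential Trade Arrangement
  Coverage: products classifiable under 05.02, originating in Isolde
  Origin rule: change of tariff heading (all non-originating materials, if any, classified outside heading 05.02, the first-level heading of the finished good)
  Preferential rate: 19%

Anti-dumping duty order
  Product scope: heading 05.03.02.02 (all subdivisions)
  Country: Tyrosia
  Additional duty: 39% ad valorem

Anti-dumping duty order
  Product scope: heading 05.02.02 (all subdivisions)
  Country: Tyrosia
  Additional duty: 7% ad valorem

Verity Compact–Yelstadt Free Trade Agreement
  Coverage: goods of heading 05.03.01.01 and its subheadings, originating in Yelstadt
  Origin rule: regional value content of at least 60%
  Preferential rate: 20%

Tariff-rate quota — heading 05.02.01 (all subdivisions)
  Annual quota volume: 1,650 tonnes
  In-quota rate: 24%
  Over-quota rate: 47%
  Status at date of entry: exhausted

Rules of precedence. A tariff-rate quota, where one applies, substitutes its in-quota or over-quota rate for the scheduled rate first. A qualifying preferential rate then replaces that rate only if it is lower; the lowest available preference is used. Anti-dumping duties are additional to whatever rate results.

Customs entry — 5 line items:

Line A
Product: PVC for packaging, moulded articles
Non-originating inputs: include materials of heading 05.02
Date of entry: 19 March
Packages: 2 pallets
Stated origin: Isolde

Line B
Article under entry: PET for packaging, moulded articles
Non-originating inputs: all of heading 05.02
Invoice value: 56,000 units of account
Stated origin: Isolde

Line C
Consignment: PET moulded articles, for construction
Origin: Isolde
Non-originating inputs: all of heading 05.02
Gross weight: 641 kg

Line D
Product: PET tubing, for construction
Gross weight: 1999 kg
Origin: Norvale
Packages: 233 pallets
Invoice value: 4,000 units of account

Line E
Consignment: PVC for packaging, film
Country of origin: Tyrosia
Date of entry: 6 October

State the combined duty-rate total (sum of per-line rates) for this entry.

Line A: PVC → 05.02; moulded articles → 05.02.02; for packaging → 05.02.02.01. Scheduled 10%. Isolde agreement on 05.02: CTH not met. → 10%.
Line B: PET → 05.01; moulded articles → 05.01.03; for packaging → 05.01.03.02. Scheduled 7%. quota on 05.01 exhausted → over-quota 14%; Isolde agreement on 05.02: 05.01.03.02 not covered. → 14%.
Line C: PET → 05.01; moulded articles → 05.01.03; for construction → 05.01.03.03. Scheduled 6%. quota on 05.01 exhausted → over-quota 14%; Isolde agreement on 05.02: 05.01.03.03 not covered. → 14%.
Line D: PET → 05.01; tubing → 05.01.02; for construction → 05.01.02.02. Scheduled 15%. quota on 05.01 exhausted → over-quota 14%. → 14%.
Line E: PVC → 05.02; film → 05.02.01; for packaging → 05.02.01.02. Scheduled 8%. quota on 05.02.01 exhausted → over-quota 47%. → 47%.
Sum: 10% + 14% + 14% + 14% + 47% = 99%.

99%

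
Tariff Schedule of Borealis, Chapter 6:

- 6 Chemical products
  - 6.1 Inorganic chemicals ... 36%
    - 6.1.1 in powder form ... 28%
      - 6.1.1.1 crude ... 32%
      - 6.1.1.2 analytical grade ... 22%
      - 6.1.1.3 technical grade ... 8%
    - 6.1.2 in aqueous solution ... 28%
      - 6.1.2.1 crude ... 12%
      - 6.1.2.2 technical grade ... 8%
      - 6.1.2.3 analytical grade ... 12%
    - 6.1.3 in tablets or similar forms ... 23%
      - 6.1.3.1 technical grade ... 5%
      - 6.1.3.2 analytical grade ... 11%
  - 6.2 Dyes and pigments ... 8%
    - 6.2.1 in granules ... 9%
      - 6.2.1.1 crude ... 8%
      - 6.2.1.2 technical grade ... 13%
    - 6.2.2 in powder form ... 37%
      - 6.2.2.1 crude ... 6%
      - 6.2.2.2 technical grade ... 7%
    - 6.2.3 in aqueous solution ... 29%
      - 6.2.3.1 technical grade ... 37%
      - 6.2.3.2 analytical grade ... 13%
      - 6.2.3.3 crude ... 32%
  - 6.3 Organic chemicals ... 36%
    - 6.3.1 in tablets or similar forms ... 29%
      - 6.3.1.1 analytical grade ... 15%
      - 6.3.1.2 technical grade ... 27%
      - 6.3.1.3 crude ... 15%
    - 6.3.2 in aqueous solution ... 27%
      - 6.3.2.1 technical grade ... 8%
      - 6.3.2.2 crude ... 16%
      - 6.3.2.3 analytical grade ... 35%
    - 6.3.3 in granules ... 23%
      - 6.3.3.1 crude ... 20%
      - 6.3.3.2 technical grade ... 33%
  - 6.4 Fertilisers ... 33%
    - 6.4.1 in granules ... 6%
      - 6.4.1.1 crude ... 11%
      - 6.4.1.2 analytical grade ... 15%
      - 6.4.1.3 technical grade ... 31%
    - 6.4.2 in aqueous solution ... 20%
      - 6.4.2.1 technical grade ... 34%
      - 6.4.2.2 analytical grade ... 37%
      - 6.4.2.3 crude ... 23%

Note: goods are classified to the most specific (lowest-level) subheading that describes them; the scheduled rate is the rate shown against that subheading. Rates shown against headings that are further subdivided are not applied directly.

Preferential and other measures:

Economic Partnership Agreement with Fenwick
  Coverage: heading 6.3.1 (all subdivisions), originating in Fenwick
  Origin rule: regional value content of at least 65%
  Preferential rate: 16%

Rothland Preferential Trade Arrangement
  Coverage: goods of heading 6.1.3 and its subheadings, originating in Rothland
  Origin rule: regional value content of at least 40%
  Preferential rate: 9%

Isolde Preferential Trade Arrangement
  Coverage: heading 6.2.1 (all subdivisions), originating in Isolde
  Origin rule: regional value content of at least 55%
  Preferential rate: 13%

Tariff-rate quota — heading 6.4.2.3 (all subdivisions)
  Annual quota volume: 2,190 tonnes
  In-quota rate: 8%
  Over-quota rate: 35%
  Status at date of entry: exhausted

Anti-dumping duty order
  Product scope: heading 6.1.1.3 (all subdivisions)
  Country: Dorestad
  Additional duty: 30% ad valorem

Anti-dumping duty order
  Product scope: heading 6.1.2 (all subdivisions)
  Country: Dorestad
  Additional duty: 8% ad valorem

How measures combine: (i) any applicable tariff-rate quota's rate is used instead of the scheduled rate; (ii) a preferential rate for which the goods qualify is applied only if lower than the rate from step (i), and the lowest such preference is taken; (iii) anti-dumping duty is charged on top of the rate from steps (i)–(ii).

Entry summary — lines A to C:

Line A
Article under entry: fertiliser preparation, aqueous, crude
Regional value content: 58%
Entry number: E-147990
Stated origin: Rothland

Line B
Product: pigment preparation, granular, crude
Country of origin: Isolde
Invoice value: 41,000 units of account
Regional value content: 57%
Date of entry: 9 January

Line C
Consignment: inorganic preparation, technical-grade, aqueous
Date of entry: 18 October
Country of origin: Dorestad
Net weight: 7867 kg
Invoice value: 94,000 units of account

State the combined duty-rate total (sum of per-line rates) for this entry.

Line A: fertiliser → 6.4; aqueous → 6.4.2; crude → 6.4.2.3. Scheduled 23%. quota on 6.4.2.3 exhausted → over-quota 35%; Rothland agreement on 6.1.3: 6.4.2.3 not covered. → 35%.
Line B: pigment → 6.2; granular → 6.2.1; crude → 6.2.1.1. Scheduled 8%. Isolde agreement on 6.2.1: RVC ≥ 55% → 13% available; preference 13% not lower than 8% → no reduction. → 8%.
Line C: inorganic → 6.1; aqueous → 6.1.2; technical-grade → 6.1.2.2. Scheduled 8%. anti-dumping (Dorestad, 6.1.2): +8%; total 8% + 8% = 16%. → 16%.
Sum: 35% + 8% + 16% = 59%.

59%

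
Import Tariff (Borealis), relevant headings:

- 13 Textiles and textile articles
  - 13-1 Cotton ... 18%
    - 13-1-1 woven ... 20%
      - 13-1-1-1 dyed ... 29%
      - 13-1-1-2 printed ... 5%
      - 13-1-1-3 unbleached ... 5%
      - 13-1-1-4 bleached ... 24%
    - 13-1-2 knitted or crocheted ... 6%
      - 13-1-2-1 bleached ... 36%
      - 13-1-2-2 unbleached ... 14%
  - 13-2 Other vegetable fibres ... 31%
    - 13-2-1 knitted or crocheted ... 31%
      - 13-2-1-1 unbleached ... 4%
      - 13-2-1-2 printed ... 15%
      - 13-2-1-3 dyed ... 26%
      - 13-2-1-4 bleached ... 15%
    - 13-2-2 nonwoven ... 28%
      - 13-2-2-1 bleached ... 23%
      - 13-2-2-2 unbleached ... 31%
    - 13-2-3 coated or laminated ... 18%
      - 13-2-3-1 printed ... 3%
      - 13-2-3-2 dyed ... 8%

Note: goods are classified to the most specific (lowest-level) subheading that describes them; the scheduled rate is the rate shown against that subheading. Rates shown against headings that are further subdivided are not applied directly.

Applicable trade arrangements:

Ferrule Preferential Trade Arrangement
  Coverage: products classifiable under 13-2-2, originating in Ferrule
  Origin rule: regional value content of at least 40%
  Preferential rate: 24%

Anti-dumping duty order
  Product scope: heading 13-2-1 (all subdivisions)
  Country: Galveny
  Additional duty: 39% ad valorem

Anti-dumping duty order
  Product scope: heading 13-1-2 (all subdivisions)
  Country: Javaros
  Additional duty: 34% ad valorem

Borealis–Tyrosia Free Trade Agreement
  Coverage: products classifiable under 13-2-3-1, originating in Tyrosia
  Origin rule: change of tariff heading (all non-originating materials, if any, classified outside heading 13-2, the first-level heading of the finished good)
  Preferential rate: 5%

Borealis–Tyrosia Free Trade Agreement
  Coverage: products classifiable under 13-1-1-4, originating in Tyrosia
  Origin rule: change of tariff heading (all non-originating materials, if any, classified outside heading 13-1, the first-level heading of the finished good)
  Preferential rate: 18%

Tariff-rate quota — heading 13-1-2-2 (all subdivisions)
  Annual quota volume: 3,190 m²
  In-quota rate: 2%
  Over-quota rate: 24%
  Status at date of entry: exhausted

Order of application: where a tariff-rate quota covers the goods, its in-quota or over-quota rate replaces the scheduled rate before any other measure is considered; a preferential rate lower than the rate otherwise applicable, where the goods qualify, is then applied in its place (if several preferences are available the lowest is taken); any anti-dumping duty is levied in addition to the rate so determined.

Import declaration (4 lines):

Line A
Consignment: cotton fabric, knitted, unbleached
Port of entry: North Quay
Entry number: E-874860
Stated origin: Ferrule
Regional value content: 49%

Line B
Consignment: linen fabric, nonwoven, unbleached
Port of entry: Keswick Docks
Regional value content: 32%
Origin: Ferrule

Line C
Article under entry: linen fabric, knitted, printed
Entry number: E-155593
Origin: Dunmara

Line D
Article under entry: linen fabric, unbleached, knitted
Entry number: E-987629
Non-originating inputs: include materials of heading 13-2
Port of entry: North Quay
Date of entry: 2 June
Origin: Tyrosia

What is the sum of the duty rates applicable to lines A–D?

Line A: cotton → 13-1; knitted → 13-1-2; unbleached → 13-1-2-2. Scheduled 14%. quota on 13-1-2-2 exhausted → over-quota 24%; Ferrule agreement on 13-2-2: 13-1-2-2 not covered. → 24%.
Line B: linen → 13-2; nonwoven → 13-2-2; unbleached → 13-2-2-2. Scheduled 31%. Ferrule agreement on 13-2-2: RVC < 40%. → 31%.
Line C: linen → 13-2; knitted → 13-2-1; printed → 13-2-1-2. Scheduled 15%. No special measure applies. → 15%.
Line D: linen → 13-2; knitted → 13-2-1; unbleached → 13-2-1-1. Scheduled 4%. Tyrosia agreement on 13-2-3-1: 13-2-1-1 not covered; Tyrosia agreement on 13-1-1-4: 13-2-1-1 not covered. → 4%.
Sum: 24% + 31% + 15% + 4% = 74%.

74%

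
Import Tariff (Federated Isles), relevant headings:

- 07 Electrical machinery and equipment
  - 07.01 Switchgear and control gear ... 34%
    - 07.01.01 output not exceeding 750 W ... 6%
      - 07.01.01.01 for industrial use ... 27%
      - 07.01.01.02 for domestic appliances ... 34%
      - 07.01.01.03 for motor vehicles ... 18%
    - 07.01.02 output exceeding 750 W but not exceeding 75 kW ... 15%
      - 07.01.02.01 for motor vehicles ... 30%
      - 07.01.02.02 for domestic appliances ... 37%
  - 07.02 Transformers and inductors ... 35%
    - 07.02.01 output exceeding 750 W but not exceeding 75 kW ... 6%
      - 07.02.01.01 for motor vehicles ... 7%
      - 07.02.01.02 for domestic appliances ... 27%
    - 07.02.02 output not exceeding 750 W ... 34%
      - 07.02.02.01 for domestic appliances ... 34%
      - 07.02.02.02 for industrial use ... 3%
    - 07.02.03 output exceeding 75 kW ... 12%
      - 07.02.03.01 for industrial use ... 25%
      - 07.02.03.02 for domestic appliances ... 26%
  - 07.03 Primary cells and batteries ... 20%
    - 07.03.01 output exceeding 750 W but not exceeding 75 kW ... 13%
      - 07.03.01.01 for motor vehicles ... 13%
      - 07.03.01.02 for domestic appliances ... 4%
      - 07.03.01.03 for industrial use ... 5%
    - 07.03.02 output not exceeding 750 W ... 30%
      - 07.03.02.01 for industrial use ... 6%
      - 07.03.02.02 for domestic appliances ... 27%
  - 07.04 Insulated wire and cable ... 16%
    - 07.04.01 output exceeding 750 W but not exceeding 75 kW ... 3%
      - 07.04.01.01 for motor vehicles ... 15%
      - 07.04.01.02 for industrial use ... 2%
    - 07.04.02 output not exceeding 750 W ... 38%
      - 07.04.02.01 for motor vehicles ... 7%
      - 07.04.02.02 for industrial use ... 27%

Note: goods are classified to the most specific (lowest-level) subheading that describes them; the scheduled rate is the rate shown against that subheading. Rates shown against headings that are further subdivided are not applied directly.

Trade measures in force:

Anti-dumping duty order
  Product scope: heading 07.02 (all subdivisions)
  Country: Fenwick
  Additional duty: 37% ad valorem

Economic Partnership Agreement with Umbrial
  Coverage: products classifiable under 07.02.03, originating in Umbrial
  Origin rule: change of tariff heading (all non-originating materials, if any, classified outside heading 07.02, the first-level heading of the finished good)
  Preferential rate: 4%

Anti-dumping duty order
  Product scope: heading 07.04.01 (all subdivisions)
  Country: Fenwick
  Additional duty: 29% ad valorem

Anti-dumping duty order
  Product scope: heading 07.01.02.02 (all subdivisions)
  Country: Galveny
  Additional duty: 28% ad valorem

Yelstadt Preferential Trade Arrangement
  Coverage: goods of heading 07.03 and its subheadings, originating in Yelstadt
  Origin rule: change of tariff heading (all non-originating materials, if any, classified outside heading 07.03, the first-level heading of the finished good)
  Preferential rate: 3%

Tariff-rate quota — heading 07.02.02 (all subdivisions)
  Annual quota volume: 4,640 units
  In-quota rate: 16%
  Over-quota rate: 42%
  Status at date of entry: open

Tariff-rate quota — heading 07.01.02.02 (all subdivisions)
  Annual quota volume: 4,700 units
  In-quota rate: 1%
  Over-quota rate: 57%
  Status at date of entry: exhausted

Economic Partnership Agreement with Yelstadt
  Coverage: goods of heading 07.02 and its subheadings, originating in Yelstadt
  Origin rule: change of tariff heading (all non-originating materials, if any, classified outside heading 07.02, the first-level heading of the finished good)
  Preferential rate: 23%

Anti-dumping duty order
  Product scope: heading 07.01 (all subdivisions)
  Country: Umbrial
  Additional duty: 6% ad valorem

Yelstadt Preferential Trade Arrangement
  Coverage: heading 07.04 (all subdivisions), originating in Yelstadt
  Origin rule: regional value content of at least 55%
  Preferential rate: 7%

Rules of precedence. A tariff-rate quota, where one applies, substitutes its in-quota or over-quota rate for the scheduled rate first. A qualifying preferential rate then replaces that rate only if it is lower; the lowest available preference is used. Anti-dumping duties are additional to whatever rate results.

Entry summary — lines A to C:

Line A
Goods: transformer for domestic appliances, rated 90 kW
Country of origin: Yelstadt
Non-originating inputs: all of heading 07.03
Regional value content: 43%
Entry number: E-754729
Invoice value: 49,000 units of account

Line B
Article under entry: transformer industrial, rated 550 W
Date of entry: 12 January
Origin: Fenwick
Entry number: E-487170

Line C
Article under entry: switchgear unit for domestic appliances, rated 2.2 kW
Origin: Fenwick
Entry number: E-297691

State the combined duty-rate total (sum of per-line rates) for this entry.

Line A: transformer → 07.02; rated 90 kW → 07.02.03; for domestic appliances → 07.02.03.02. Scheduled 26%. Yelstadt agreement on 07.03: 07.02.03.02 not covered; Yelstadt agreement on 07.02: CTH met → 23% available; Yelstadt agreement on 07.04: 07.02.03.02 not covered; preferential 23%. → 23%.
Line B: transformer → 07.02; rated 550 W → 07.02.02; industrial → 07.02.02.02. Scheduled 3%. quota on 07.02.02 open → in-quota 16%; anti-dumping (Fenwick, 07.02): +37%; total 16% + 37% = 53%. → 53%.
Line C: switchgear unit → 07.01; rated 2.2 kW → 07.01.02; for domestic appliances → 07.01.02.02. Scheduled 37%. quota on 07.01.02.02 exhausted → over-quota 57%. → 57%.
Sum: 23% + 53% + 57% = 133%.

133%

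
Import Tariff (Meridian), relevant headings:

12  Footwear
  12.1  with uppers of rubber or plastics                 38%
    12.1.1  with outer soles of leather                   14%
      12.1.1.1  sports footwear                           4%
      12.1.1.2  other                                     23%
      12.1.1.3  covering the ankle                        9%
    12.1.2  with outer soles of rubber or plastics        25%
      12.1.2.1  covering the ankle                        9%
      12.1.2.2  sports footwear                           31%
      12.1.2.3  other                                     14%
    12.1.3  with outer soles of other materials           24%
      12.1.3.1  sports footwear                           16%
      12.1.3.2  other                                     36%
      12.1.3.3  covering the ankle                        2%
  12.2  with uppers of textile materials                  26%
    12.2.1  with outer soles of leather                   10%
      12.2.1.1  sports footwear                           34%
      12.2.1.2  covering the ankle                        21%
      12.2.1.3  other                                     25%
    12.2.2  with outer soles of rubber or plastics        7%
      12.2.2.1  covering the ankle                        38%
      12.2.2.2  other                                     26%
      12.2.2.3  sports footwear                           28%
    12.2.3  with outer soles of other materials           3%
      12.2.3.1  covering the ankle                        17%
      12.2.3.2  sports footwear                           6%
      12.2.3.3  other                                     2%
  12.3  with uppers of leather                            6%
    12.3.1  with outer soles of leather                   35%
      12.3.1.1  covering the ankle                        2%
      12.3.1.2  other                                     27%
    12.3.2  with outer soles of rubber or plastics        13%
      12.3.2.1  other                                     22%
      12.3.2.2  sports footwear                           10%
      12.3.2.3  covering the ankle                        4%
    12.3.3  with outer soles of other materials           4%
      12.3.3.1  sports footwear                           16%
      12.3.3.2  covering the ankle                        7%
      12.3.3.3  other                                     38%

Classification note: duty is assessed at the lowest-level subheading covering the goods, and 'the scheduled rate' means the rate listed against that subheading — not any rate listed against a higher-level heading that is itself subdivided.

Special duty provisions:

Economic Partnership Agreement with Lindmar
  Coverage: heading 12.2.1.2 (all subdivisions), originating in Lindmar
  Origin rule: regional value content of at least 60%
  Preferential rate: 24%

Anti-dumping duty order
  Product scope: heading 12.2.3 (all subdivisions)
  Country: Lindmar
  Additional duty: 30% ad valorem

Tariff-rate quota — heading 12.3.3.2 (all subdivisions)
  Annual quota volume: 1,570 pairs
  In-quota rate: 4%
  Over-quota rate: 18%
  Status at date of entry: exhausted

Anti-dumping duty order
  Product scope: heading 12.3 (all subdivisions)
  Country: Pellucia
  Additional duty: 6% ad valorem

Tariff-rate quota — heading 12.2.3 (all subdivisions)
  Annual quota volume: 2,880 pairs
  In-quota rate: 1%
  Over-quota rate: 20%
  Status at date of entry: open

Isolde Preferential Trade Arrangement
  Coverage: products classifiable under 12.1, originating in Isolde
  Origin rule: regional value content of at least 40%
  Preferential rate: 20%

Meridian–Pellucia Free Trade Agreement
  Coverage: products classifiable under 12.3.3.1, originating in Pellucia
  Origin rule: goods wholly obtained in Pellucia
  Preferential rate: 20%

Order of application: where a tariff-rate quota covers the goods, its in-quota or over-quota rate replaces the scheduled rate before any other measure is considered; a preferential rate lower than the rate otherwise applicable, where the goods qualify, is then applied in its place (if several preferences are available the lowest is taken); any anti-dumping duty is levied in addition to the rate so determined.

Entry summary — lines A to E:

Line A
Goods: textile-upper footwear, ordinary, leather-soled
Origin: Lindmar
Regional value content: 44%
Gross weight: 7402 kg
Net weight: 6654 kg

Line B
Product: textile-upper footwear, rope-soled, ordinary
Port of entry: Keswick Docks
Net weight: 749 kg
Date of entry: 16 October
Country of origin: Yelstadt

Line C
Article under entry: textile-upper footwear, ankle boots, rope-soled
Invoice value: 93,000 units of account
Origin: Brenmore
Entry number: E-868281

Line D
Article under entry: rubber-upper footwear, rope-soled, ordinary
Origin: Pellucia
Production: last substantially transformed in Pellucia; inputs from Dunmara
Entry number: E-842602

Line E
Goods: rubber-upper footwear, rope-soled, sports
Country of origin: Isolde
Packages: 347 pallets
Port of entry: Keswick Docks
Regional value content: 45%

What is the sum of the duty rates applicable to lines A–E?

79%

Line A: textile-upper → 12.2; leather-soled → 12.2.1; ordinary → 12.2.1.3. Scheduled 25%. Lindmar agreement on 12.2.1.2: 12.2.1.3 not covered. → 25%.
Line B: textile-upper → 12.2; rope-soled → 12.2.3; ordinary → 12.2.3.3. Scheduled 2%. quota on 12.2.3 open → in-quota 1%. → 1%.
Line C: textile-upper → 12.2; rope-soled → 12.2.3; ankle boots → 12.2.3.1. Scheduled 17%. quota on 12.2.3 open → in-quota 1%. → 1%.
Line D: rubber-upper → 12.1; rope-soled → 12.1.3; ordinary → 12.1.3.2. Scheduled 36%. Pellucia agreement on 12.3.3.1: 12.1.3.2 not covered. → 36%.
Line E: rubber-upper → 12.1; rope-soled → 12.1.3; sports → 12.1.3.1. Scheduled 16%. Isolde agreement on 12.1: RVC ≥ 40% → 20% available; preference 20% not lower than 16% → no reduction. → 16%.
Sum: 25% + 1% + 1% + 36% + 16% = 79%.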